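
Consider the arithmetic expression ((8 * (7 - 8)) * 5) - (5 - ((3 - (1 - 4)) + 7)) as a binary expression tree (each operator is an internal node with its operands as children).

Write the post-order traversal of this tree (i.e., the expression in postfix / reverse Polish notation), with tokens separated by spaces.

Post-order on an expression tree gives postfix notation: for each operator, emit left operand, right operand, then the operator.

8 7 8 - * 5 * 5 3 1 4 - - 7 + - -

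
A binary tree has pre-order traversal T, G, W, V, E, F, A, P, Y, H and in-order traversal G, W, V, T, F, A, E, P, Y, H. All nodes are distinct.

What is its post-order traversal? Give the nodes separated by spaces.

V W G A F H Y P E T

The first element of pre-order is the root; it splits in-order into left and right subtrees.
Root T: left subtree has 3 nodes {G, W, V}, right has 6 {F, A, E, P, Y, H}.
  Root G: left subtree has 0 nodes { }, right has 2 {W, V}.
    Root W: left subtree has 0 nodes { }, right has 1 {V}.
  Root E: left subtree has 2 nodes {F, A}, right has 3 {P, Y, H}.
    Root F: left subtree has 0 nodes { }, right has 1 {A}.
    Root P: left subtree has 0 nodes { }, right has 2 {Y, H}.
      Root Y: left subtree has 0 nodes { }, right has 1 {H}.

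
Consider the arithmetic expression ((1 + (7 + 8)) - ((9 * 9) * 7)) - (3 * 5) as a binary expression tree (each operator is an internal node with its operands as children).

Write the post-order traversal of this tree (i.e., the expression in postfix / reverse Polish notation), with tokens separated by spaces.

Post-order on an expression tree gives postfix notation: for each operator, emit left operand, right operand, then the operator.

1 7 8 + + 9 9 * 7 * - 3 5 * -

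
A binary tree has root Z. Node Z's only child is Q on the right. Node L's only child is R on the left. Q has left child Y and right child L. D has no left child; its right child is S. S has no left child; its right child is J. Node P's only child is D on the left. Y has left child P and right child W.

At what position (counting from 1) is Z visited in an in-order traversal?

In-order visits the left subtree, then the node, then the right subtree.
At Z: no left child.
Visit Z.
At Z: go right to Q.
  At Q: go left to Y.
    At Y: go left to P.
      At P: go left to D.
        At D: no left child.
        Visit D.
        At D: go right to S.
          At S: no left child.
          Visit S.
          At S: go right to J.
            J is a leaf — visit J.
      Visit P.
      At P: no right child.
    Visit Y.
    At Y: go right to W.
      W is a leaf — visit W.
  Visit Q.
  At Q: go right to L.
    At L: go left to R.
      R is a leaf — visit R.
    Visit L.
    At L: no right child.
Full in-order sequence: Z, D, S, J, P, Y, W, Q, R, L.

1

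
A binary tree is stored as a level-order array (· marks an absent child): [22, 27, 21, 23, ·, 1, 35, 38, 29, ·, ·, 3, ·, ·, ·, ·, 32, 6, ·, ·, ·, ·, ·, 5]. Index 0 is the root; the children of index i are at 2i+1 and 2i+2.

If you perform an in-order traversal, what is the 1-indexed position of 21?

11

In-order visits the left subtree, then the node, then the right subtree.
At 22: go left to 27.
  At 27: go left to 23.
    At 23: go left to 38.
      At 38: no left child.
      Visit 38.
      At 38: go right to 32.
        32 is a leaf — visit 32.
    Visit 23.
    At 23: go right to 29.
      At 29: go left to 6.
        6 is a leaf — visit 6.
      Visit 29.
      At 29: no right child.
  Visit 27.
  At 27: no right child.
Visit 22.
At 22: go right to 21.
  At 21: go left to 1.
    At 1: go left to 3.
      At 3: go left to 5.
        5 is a leaf — visit 5.
      Visit 3.
      At 3: no right child.
    Visit 1.
    At 1: no right child.
  Visit 21.
  At 21: go right to 35.
    35 is a leaf — visit 35.
Full in-order sequence: 38, 32, 23, 6, 29, 27, 22, 5, 3, 1, 21, 35.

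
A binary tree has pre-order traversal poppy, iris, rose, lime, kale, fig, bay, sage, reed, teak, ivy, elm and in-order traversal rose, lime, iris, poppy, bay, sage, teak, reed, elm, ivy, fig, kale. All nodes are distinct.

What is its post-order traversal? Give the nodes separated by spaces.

lime rose iris teak elm ivy reed sage bay fig kale poppy

The first element of pre-order is the root; it splits in-order into left and right subtrees.
Root poppy: left subtree has 3 nodes {rose, lime, iris}, right has 8 {bay, sage, teak, reed, elm, ivy, fig, kale}.
  Root iris: left subtree has 2 nodes {rose, lime}, right has 0 { }.
    Root rose: left subtree has 0 nodes { }, right has 1 {lime}.
  Root kale: left subtree has 7 nodes {bay, sage, teak, reed, elm, ivy, fig}, right has 0 { }.
    Root fig: left subtree has 6 nodes {bay, sage, teak, reed, elm, ivy}, right has 0 { }.
      Root bay: left subtree has 0 nodes { }, right has 5 {sage, teak, reed, elm, ivy}.
        Root sage: left subtree has 0 nodes { }, right has 4 {teak, reed, elm, ivy}.
          Root reed: left subtree has 1 node {teak}, right has 2 {elm, ivy}.
            Root ivy: left subtree has 1 node {elm}, right has 0 { }.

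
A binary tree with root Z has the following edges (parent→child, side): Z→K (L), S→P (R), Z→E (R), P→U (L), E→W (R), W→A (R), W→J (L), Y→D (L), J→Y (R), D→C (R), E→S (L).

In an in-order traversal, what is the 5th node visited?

In-order visits the left subtree, then the node, then the right subtree.
At Z: go left to K.
  K is a leaf — visit K.
Visit Z.
At Z: go right to E.
  At E: go left to S.
    At S: no left child.
    Visit S.
    At S: go right to P.
      At P: go left to U.
        U is a leaf — visit U.
      Visit P.
      At P: no right child.
  Visit E.
  At E: go right to W.
    At W: go left to J.
      At J: no left child.
      Visit J.
      At J: go right to Y.
        At Y: go left to D.
          At D: no left child.
          Visit D.
          At D: go right to C.
            C is a leaf — visit C.
        Visit Y.
        At Y: no right child.
    Visit W.
    At W: go right to A.
      A is a leaf — visit A.
Full in-order sequence: K, Z, S, U, P, E, J, D, C, Y, W, A.

P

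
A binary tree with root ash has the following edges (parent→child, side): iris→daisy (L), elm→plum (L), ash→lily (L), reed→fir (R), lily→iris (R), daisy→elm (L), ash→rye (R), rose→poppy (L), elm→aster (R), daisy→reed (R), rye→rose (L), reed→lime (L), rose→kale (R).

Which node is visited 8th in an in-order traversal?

fir

In-order visits the left subtree, then the node, then the right subtree.
At ash: go left to lily.
  At lily: no left child.
  Visit lily.
  At lily: go right to iris.
    At iris: go left to daisy.
      At daisy: go left to elm.
        At elm: go left to plum.
          plum is a leaf — visit plum.
        Visit elm.
        At elm: go right to aster.
          aster is a leaf — visit aster.
      Visit daisy.
      At daisy: go right to reed.
        At reed: go left to lime.
          lime is a leaf — visit lime.
        Visit reed.
        At reed: go right to fir.
          fir is a leaf — visit fir.
    Visit iris.
    At iris: no right child.
Visit ash.
At ash: go right to rye.
  At rye: go left to rose.
    At rose: go left to poppy.
      poppy is a leaf — visit poppy.
    Visit rose.
    At rose: go right to kale.
      kale is a leaf — visit kale.
  Visit rye.
  At rye: no right child.
Full in-order sequence: lily, plum, elm, aster, daisy, lime, reed, fir, iris, ash, poppy, rose, kale, rye.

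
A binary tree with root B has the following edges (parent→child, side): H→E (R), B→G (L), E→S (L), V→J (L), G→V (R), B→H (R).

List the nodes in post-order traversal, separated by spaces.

Post-order visits the left subtree, then the right subtree, then the node.
At B: go left to G.
  At G: no left child.
  At G: go right to V.
    At V: go left to J.
      J is a leaf — visit J.
    At V: no right child.
    Visit V.
  Visit G.
At B: go right to H.
  At H: no left child.
  At H: go right to E.
    At E: go left to S.
      S is a leaf — visit S.
    At E: no right child.
    Visit E.
  Visit H.
Visit B.

J V G S E H B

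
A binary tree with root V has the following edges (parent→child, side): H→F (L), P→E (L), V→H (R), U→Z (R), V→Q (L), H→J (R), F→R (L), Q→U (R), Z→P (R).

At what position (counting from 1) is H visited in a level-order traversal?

Level-order visits nodes level by level from the root, left to right within each level.
Level 0: V
Level 1: Q, H
Level 2: U, F, J
Level 3: Z, R
Level 4: P
Level 5: E
Full level-order sequence: V, Q, H, U, F, J, Z, R, P, E.

3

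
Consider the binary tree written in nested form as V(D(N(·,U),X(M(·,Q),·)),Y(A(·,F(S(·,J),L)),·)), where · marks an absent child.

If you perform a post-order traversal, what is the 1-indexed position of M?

4

Post-order visits the left subtree, then the right subtree, then the node.
At V: go left to D.
  At D: go left to N.
    At N: no left child.
    At N: go right to U.
      U is a leaf — visit U.
    Visit N.
  At D: go right to X.
    At X: go left to M.
      At M: no left child.
      At M: go right to Q.
        Q is a leaf — visit Q.
      Visit M.
    At X: no right child.
    Visit X.
  Visit D.
At V: go right to Y.
  At Y: go left to A.
    At A: no left child.
    At A: go right to F.
      At F: go left to S.
        At S: no left child.
        At S: go right to J.
          J is a leaf — visit J.
        Visit S.
      At F: go right to L.
        L is a leaf — visit L.
      Visit F.
    Visit A.
  At Y: no right child.
  Visit Y.
Visit V.
Full post-order sequence: U, N, Q, M, X, D, J, S, L, F, A, Y, V.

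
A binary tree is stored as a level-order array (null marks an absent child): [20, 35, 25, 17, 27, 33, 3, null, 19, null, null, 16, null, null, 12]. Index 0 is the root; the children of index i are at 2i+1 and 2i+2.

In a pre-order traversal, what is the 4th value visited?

19

Pre-order visits the node, then its left subtree, then its right subtree.
Visit 20.
At 20: go left to 35.
  Visit 35.
  At 35: go left to 17.
    Visit 17.
    At 17: no left child.
    At 17: go right to 19.
      19 is a leaf — visit 19.
  At 35: go right to 27.
    27 is a leaf — visit 27.
At 20: go right to 25.
  Visit 25.
  At 25: go left to 33.
    Visit 33.
    At 33: go left to 16.
      16 is a leaf — visit 16.
    At 33: no right child.
  At 25: go right to 3.
    Visit 3.
    At 3: no left child.
    At 3: go right to 12.
      12 is a leaf — visit 12.
Full pre-order sequence: 20, 35, 17, 19, 27, 25, 33, 16, 3, 12.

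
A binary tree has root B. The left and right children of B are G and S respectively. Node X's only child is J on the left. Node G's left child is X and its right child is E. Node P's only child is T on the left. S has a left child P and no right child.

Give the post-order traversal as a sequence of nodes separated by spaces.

J X E G T P S B

Post-order visits the left subtree, then the right subtree, then the node.
At B: go left to G.
  At G: go left to X.
    At X: go left to J.
      J is a leaf — visit J.
    At X: no right child.
    Visit X.
  At G: go right to E.
    E is a leaf — visit E.
  Visit G.
At B: go right to S.
  At S: go left to P.
    At P: go left to T.
      T is a leaf — visit T.
    At P: no right child.
    Visit P.
  At S: no right child.
  Visit S.
Visit B.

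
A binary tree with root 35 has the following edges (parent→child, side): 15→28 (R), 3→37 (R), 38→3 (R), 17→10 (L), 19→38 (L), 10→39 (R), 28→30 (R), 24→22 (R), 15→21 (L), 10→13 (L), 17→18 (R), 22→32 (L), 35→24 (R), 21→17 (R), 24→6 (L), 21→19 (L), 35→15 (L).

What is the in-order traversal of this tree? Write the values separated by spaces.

38 3 37 19 21 13 10 39 17 18 15 28 30 35 6 24 32 22

In-order visits the left subtree, then the node, then the right subtree.
At 35: go left to 15.
  At 15: go left to 21.
    At 21: go left to 19.
      At 19: go left to 38.
        At 38: no left child.
        Visit 38.
        At 38: go right to 3.
          At 3: no left child.
          Visit 3.
          At 3: go right to 37.
            37 is a leaf — visit 37.
      Visit 19.
      At 19: no right child.
    Visit 21.
    At 21: go right to 17.
      At 17: go left to 10.
        At 10: go left to 13.
          13 is a leaf — visit 13.
        Visit 10.
        At 10: go right to 39.
          39 is a leaf — visit 39.
      Visit 17.
      At 17: go right to 18.
        18 is a leaf — visit 18.
  Visit 15.
  At 15: go right to 28.
    At 28: no left child.
    Visit 28.
    At 28: go right to 30.
      30 is a leaf — visit 30.
Visit 35.
At 35: go right to 24.
  At 24: go left to 6.
    6 is a leaf — visit 6.
  Visit 24.
  At 24: go right to 22.
    At 22: go left to 32.
      32 is a leaf — visit 32.
    Visit 22.
    At 22: no right child.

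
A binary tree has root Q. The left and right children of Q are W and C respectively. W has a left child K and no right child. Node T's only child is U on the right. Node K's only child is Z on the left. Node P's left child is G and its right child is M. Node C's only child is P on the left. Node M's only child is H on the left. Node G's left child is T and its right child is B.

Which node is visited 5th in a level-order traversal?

Level-order visits nodes level by level from the root, left to right within each level.
Level 0: Q
Level 1: W, C
Level 2: K, P
Level 3: Z, G, M
Level 4: T, B, H
Level 5: U
Full level-order sequence: Q, W, C, K, P, Z, G, M, T, B, H, U.

P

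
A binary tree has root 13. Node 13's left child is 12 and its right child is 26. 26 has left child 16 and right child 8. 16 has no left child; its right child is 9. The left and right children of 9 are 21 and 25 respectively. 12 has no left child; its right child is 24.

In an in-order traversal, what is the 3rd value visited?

13

In-order visits the left subtree, then the node, then the right subtree.
At 13: go left to 12.
  At 12: no left child.
  Visit 12.
  At 12: go right to 24.
    24 is a leaf — visit 24.
Visit 13.
At 13: go right to 26.
  At 26: go left to 16.
    At 16: no left child.
    Visit 16.
    At 16: go right to 9.
      At 9: go left to 21.
        21 is a leaf — visit 21.
      Visit 9.
      At 9: go right to 25.
        25 is a leaf — visit 25.
  Visit 26.
  At 26: go right to 8.
    8 is a leaf — visit 8.
Full in-order sequence: 12, 24, 13, 16, 21, 9, 25, 26, 8.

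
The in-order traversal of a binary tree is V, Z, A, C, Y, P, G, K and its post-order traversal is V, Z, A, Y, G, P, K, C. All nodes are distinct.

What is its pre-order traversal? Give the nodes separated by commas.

C, A, Z, V, K, P, Y, G

The last element of post-order is the root; it splits in-order into left and right subtrees.
Root C: left subtree has 3 nodes {V, Z, A}, right has 4 {Y, P, G, K}.
  Root A: left subtree has 2 nodes {V, Z}, right has 0 { }.
    Root Z: left subtree has 1 node {V}, right has 0 { }.
  Root K: left subtree has 3 nodes {Y, P, G}, right has 0 { }.
    Root P: left subtree has 1 node {Y}, right has 1 {G}.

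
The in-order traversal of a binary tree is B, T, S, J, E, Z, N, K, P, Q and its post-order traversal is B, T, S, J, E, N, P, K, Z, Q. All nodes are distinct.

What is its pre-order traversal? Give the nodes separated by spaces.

The last element of post-order is the root; it splits in-order into left and right subtrees.
Root Q: left subtree has 9 nodes {B, T, S, J, E, Z, N, K, P}, right has 0 { }.
  Root Z: left subtree has 5 nodes {B, T, S, J, E}, right has 3 {N, K, P}.
    Root E: left subtree has 4 nodes {B, T, S, J}, right has 0 { }.
      Root J: left subtree has 3 nodes {B, T, S}, right has 0 { }.
        Root S: left subtree has 2 nodes {B, T}, right has 0 { }.
          Root T: left subtree has 1 node {B}, right has 0 { }.
    Root K: left subtree has 1 node {N}, right has 1 {P}.

Q Z E J S T B K N P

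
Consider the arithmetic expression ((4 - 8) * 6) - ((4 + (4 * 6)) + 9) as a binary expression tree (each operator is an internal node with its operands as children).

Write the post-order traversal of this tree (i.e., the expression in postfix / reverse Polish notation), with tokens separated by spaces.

Post-order on an expression tree gives postfix notation: for each operator, emit left operand, right operand, then the operator.

4 8 - 6 * 4 4 6 * + 9 + -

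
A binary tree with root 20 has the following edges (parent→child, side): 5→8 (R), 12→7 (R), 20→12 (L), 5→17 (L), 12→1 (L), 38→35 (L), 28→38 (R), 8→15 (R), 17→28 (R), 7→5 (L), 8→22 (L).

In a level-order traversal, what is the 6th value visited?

Level-order visits nodes level by level from the root, left to right within each level.
Level 0: 20
Level 1: 12
Level 2: 1, 7
Level 3: 5
Level 4: 17, 8
Level 5: 28, 22, 15
Level 6: 38
Level 7: 35
Full level-order sequence: 20, 12, 1, 7, 5, 17, 8, 28, 22, 15, 38, 35.

17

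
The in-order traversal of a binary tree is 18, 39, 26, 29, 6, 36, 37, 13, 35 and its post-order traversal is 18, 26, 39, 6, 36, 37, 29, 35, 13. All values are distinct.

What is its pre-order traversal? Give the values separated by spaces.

The last element of post-order is the root; it splits in-order into left and right subtrees.
Root 13: left subtree has 7 nodes {18, 39, 26, 29, 6, 36, 37}, right has 1 {35}.
  Root 29: left subtree has 3 nodes {18, 39, 26}, right has 3 {6, 36, 37}.
    Root 39: left subtree has 1 node {18}, right has 1 {26}.
    Root 37: left subtree has 2 nodes {6, 36}, right has 0 { }.
      Root 36: left subtree has 1 node {6}, right has 0 { }.

13 29 39 18 26 37 36 6 35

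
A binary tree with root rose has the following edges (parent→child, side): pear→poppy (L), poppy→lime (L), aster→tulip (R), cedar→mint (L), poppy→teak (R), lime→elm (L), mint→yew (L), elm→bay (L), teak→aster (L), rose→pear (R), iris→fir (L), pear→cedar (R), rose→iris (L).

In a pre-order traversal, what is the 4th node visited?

pear

Pre-order visits the node, then its left subtree, then its right subtree.
Visit rose.
At rose: go left to iris.
  Visit iris.
  At iris: go left to fir.
    fir is a leaf — visit fir.
  At iris: no right child.
At rose: go right to pear.
  Visit pear.
  At pear: go left to poppy.
    Visit poppy.
    At poppy: go left to lime.
      Visit lime.
      At lime: go left to elm.
        Visit elm.
        At elm: go left to bay.
          bay is a leaf — visit bay.
        At elm: no right child.
      At lime: no right child.
    At poppy: go right to teak.
      Visit teak.
      At teak: go left to aster.
        Visit aster.
        At aster: no left child.
        At aster: go right to tulip.
          tulip is a leaf — visit tulip.
      At teak: no right child.
  At pear: go right to cedar.
    Visit cedar.
    At cedar: go left to mint.
      Visit mint.
      At mint: go left to yew.
        yew is a leaf — visit yew.
      At mint: no right child.
    At cedar: no right child.
Full pre-order sequence: rose, iris, fir, pear, poppy, lime, elm, bay, teak, aster, tulip, cedar, mint, yew.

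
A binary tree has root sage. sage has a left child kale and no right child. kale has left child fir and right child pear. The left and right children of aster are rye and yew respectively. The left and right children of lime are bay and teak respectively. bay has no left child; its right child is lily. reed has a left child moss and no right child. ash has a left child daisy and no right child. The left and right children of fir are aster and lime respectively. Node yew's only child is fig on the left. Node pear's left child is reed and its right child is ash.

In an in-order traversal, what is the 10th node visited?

In-order visits the left subtree, then the node, then the right subtree.
At sage: go left to kale.
  At kale: go left to fir.
    At fir: go left to aster.
      At aster: go left to rye.
        rye is a leaf — visit rye.
      Visit aster.
      At aster: go right to yew.
        At yew: go left to fig.
          fig is a leaf — visit fig.
        Visit yew.
        At yew: no right child.
    Visit fir.
    At fir: go right to lime.
      At lime: go left to bay.
        At bay: no left child.
        Visit bay.
        At bay: go right to lily.
          lily is a leaf — visit lily.
      Visit lime.
      At lime: go right to teak.
        teak is a leaf — visit teak.
  Visit kale.
  At kale: go right to pear.
    At pear: go left to reed.
      At reed: go left to moss.
        moss is a leaf — visit moss.
      Visit reed.
      At reed: no right child.
    Visit pear.
    At pear: go right to ash.
      At ash: go left to daisy.
        daisy is a leaf — visit daisy.
      Visit ash.
      At ash: no right child.
Visit sage.
At sage: no right child.
Full in-order sequence: rye, aster, fig, yew, fir, bay, lily, lime, teak, kale, moss, reed, pear, daisy, ash, sage.

kale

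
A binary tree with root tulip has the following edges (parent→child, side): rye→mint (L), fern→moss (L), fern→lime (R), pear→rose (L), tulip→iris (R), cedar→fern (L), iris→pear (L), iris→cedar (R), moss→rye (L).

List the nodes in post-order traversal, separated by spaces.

Post-order visits the left subtree, then the right subtree, then the node.
At tulip: no left child.
At tulip: go right to iris.
  At iris: go left to pear.
    At pear: go left to rose.
      rose is a leaf — visit rose.
    At pear: no right child.
    Visit pear.
  At iris: go right to cedar.
    At cedar: go left to fern.
      At fern: go left to moss.
        At moss: go left to rye.
          At rye: go left to mint.
            mint is a leaf — visit mint.
          At rye: no right child.
          Visit rye.
        At moss: no right child.
        Visit moss.
      At fern: go right to lime.
        lime is a leaf — visit lime.
      Visit fern.
    At cedar: no right child.
    Visit cedar.
  Visit iris.
Visit tulip.

rose pear mint rye moss lime fern cedar iris tulip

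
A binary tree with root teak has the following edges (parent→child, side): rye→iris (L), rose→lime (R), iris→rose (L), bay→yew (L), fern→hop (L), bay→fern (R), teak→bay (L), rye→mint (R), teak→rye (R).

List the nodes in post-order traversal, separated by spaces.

yew hop fern bay lime rose iris mint rye teak

Post-order visits the left subtree, then the right subtree, then the node.
At teak: go left to bay.
  At bay: go left to yew.
    yew is a leaf — visit yew.
  At bay: go right to fern.
    At fern: go left to hop.
      hop is a leaf — visit hop.
    At fern: no right child.
    Visit fern.
  Visit bay.
At teak: go right to rye.
  At rye: go left to iris.
    At iris: go left to rose.
      At rose: no left child.
      At rose: go right to lime.
        lime is a leaf — visit lime.
      Visit rose.
    At iris: no right child.
    Visit iris.
  At rye: go right to mint.
    mint is a leaf — visit mint.
  Visit rye.
Visit teak.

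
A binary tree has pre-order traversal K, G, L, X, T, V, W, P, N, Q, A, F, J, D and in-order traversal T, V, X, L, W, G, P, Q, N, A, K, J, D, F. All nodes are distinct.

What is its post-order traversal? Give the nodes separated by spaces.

The first element of pre-order is the root; it splits in-order into left and right subtrees.
Root K: left subtree has 10 nodes {T, V, X, L, W, G, P, Q, N, A}, right has 3 {J, D, F}.
  Root G: left subtree has 5 nodes {T, V, X, L, W}, right has 4 {P, Q, N, A}.
    Root L: left subtree has 3 nodes {T, V, X}, right has 1 {W}.
      Root X: left subtree has 2 nodes {T, V}, right has 0 { }.
        Root T: left subtree has 0 nodes { }, right has 1 {V}.
    Root P: left subtree has 0 nodes { }, right has 3 {Q, N, A}.
      Root N: left subtree has 1 node {Q}, right has 1 {A}.
  Root F: left subtree has 2 nodes {J, D}, right has 0 { }.
    Root J: left subtree has 0 nodes { }, right has 1 {D}.

V T X W L Q A N P G D J F K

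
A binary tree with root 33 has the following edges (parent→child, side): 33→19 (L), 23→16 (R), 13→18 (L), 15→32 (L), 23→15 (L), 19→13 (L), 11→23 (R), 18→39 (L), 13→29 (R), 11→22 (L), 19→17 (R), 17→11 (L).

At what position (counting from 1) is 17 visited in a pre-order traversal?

7

Pre-order visits the node, then its left subtree, then its right subtree.
Visit 33.
At 33: go left to 19.
  Visit 19.
  At 19: go left to 13.
    Visit 13.
    At 13: go left to 18.
      Visit 18.
      At 18: go left to 39.
        39 is a leaf — visit 39.
      At 18: no right child.
    At 13: go right to 29.
      29 is a leaf — visit 29.
  At 19: go right to 17.
    Visit 17.
    At 17: go left to 11.
      Visit 11.
      At 11: go left to 22.
        22 is a leaf — visit 22.
      At 11: go right to 23.
        Visit 23.
        At 23: go left to 15.
          Visit 15.
          At 15: go left to 32.
            32 is a leaf — visit 32.
          At 15: no right child.
        At 23: go right to 16.
          16 is a leaf — visit 16.
    At 17: no right child.
At 33: no right child.
Full pre-order sequence: 33, 19, 13, 18, 39, 29, 17, 11, 22, 23, 15, 32, 16.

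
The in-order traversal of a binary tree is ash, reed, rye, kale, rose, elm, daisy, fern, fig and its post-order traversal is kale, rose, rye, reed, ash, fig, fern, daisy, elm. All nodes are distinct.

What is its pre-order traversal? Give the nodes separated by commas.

The last element of post-order is the root; it splits in-order into left and right subtrees.
Root elm: left subtree has 5 nodes {ash, reed, rye, kale, rose}, right has 3 {daisy, fern, fig}.
  Root ash: left subtree has 0 nodes { }, right has 4 {reed, rye, kale, rose}.
    Root reed: left subtree has 0 nodes { }, right has 3 {rye, kale, rose}.
      Root rye: left subtree has 0 nodes { }, right has 2 {kale, rose}.
        Root rose: left subtree has 1 node {kale}, right has 0 { }.
  Root daisy: left subtree has 0 nodes { }, right has 2 {fern, fig}.
    Root fern: left subtree has 0 nodes { }, right has 1 {fig}.

elm, ash, reed, rye, rose, kale, daisy, fern, fig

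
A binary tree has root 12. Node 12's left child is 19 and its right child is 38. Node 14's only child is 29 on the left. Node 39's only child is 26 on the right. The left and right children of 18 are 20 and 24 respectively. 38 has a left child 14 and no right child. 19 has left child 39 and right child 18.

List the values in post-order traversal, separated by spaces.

Post-order visits the left subtree, then the right subtree, then the node.
At 12: go left to 19.
  At 19: go left to 39.
    At 39: no left child.
    At 39: go right to 26.
      26 is a leaf — visit 26.
    Visit 39.
  At 19: go right to 18.
    At 18: go left to 20.
      20 is a leaf — visit 20.
    At 18: go right to 24.
      24 is a leaf — visit 24.
    Visit 18.
  Visit 19.
At 12: go right to 38.
  At 38: go left to 14.
    At 14: go left to 29.
      29 is a leaf — visit 29.
    At 14: no right child.
    Visit 14.
  At 38: no right child.
  Visit 38.
Visit 12.

26 39 20 24 18 19 29 14 38 12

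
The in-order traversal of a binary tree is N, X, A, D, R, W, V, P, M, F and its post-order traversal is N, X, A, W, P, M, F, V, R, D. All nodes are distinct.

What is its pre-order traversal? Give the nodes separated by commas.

D, A, X, N, R, V, W, F, M, P

The last element of post-order is the root; it splits in-order into left and right subtrees.
Root D: left subtree has 3 nodes {N, X, A}, right has 6 {R, W, V, P, M, F}.
  Root A: left subtree has 2 nodes {N, X}, right has 0 { }.
    Root X: left subtree has 1 node {N}, right has 0 { }.
  Root R: left subtree has 0 nodes { }, right has 5 {W, V, P, M, F}.
    Root V: left subtree has 1 node {W}, right has 3 {P, M, F}.
      Root F: left subtree has 2 nodes {P, M}, right has 0 { }.
        Root M: left subtree has 1 node {P}, right has 0 { }.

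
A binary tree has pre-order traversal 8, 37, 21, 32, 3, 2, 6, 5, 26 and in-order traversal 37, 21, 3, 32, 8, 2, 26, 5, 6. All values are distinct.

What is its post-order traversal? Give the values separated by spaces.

3 32 21 37 26 5 6 2 8

The first element of pre-order is the root; it splits in-order into left and right subtrees.
Root 8: left subtree has 4 nodes {37, 21, 3, 32}, right has 4 {2, 26, 5, 6}.
  Root 37: left subtree has 0 nodes { }, right has 3 {21, 3, 32}.
    Root 21: left subtree has 0 nodes { }, right has 2 {3, 32}.
      Root 32: left subtree has 1 node {3}, right has 0 { }.
  Root 2: left subtree has 0 nodes { }, right has 3 {26, 5, 6}.
    Root 6: left subtree has 2 nodes {26, 5}, right has 0 { }.
      Root 5: left subtree has 1 node {26}, right has 0 { }.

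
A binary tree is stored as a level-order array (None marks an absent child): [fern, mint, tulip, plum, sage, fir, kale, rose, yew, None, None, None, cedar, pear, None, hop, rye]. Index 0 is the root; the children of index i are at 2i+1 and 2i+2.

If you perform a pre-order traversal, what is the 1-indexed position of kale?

12

Pre-order visits the node, then its left subtree, then its right subtree.
Visit fern.
At fern: go left to mint.
  Visit mint.
  At mint: go left to plum.
    Visit plum.
    At plum: go left to rose.
      Visit rose.
      At rose: go left to hop.
        hop is a leaf — visit hop.
      At rose: go right to rye.
        rye is a leaf — visit rye.
    At plum: go right to yew.
      yew is a leaf — visit yew.
  At mint: go right to sage.
    sage is a leaf — visit sage.
At fern: go right to tulip.
  Visit tulip.
  At tulip: go left to fir.
    Visit fir.
    At fir: no left child.
    At fir: go right to cedar.
      cedar is a leaf — visit cedar.
  At tulip: go right to kale.
    Visit kale.
    At kale: go left to pear.
      pear is a leaf — visit pear.
    At kale: no right child.
Full pre-order sequence: fern, mint, plum, rose, hop, rye, yew, sage, tulip, fir, cedar, kale, pear.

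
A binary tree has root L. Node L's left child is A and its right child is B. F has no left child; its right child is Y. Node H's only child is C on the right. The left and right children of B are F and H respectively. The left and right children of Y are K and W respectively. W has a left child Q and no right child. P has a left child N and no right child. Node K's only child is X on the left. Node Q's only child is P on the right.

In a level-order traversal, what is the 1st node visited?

L

Level-order visits nodes level by level from the root, left to right within each level.
Level 0: L
Level 1: A, B
Level 2: F, H
Level 3: Y, C
Level 4: K, W
Level 5: X, Q
Level 6: P
Level 7: N
Full level-order sequence: L, A, B, F, H, Y, C, K, W, X, Q, P, N.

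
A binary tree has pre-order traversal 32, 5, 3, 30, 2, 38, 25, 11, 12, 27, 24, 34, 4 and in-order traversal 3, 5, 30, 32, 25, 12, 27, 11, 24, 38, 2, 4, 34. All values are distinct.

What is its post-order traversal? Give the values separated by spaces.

3 30 5 27 12 24 11 25 38 4 34 2 32

The first element of pre-order is the root; it splits in-order into left and right subtrees.
Root 32: left subtree has 3 nodes {3, 5, 30}, right has 9 {25, 12, 27, 11, 24, 38, 2, 4, 34}.
  Root 5: left subtree has 1 node {3}, right has 1 {30}.
  Root 2: left subtree has 6 nodes {25, 12, 27, 11, 24, 38}, right has 2 {4, 34}.
    Root 38: left subtree has 5 nodes {25, 12, 27, 11, 24}, right has 0 { }.
      Root 25: left subtree has 0 nodes { }, right has 4 {12, 27, 11, 24}.
        Root 11: left subtree has 2 nodes {12, 27}, right has 1 {24}.
          Root 12: left subtree has 0 nodes { }, right has 1 {27}.
    Root 34: left subtree has 1 node {4}, right has 0 { }.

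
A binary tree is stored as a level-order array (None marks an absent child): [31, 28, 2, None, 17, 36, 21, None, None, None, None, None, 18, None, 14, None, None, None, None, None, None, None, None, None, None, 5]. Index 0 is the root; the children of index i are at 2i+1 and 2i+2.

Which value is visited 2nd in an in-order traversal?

17

In-order visits the left subtree, then the node, then the right subtree.
At 31: go left to 28.
  At 28: no left child.
  Visit 28.
  At 28: go right to 17.
    17 is a leaf — visit 17.
Visit 31.
At 31: go right to 2.
  At 2: go left to 36.
    At 36: no left child.
    Visit 36.
    At 36: go right to 18.
      At 18: go left to 5.
        5 is a leaf — visit 5.
      Visit 18.
      At 18: no right child.
  Visit 2.
  At 2: go right to 21.
    At 21: no left child.
    Visit 21.
    At 21: go right to 14.
      14 is a leaf — visit 14.
Full in-order sequence: 28, 17, 31, 36, 5, 18, 2, 21, 14.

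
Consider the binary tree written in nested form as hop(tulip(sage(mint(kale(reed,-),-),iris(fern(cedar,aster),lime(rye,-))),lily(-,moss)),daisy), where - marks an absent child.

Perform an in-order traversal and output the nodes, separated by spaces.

reed kale mint sage cedar fern aster iris rye lime tulip lily moss hop daisy

In-order visits the left subtree, then the node, then the right subtree.
At hop: go left to tulip.
  At tulip: go left to sage.
    At sage: go left to mint.
      At mint: go left to kale.
        At kale: go left to reed.
          reed is a leaf — visit reed.
        Visit kale.
        At kale: no right child.
      Visit mint.
      At mint: no right child.
    Visit sage.
    At sage: go right to iris.
      At iris: go left to fern.
        At fern: go left to cedar.
          cedar is a leaf — visit cedar.
        Visit fern.
        At fern: go right to aster.
          aster is a leaf — visit aster.
      Visit iris.
      At iris: go right to lime.
        At lime: go left to rye.
          rye is a leaf — visit rye.
        Visit lime.
        At lime: no right child.
  Visit tulip.
  At tulip: go right to lily.
    At lily: no left child.
    Visit lily.
    At lily: go right to moss.
      moss is a leaf — visit moss.
Visit hop.
At hop: go right to daisy.
  daisy is a leaf — visit daisy.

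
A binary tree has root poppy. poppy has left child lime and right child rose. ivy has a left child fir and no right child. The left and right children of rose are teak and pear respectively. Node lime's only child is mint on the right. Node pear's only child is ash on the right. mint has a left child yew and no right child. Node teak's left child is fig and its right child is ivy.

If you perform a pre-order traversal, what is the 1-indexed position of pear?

10

Pre-order visits the node, then its left subtree, then its right subtree.
Visit poppy.
At poppy: go left to lime.
  Visit lime.
  At lime: no left child.
  At lime: go right to mint.
    Visit mint.
    At mint: go left to yew.
      yew is a leaf — visit yew.
    At mint: no right child.
At poppy: go right to rose.
  Visit rose.
  At rose: go left to teak.
    Visit teak.
    At teak: go left to fig.
      fig is a leaf — visit fig.
    At teak: go right to ivy.
      Visit ivy.
      At ivy: go left to fir.
        fir is a leaf — visit fir.
      At ivy: no right child.
  At rose: go right to pear.
    Visit pear.
    At pear: no left child.
    At pear: go right to ash.
      ash is a leaf — visit ash.
Full pre-order sequence: poppy, lime, mint, yew, rose, teak, fig, ivy, fir, pear, ash.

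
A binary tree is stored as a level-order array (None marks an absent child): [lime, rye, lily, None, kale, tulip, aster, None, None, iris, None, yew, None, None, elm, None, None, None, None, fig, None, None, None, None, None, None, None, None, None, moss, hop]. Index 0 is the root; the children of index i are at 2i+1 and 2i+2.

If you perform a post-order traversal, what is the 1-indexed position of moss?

7

Post-order visits the left subtree, then the right subtree, then the node.
At lime: go left to rye.
  At rye: no left child.
  At rye: go right to kale.
    At kale: go left to iris.
      At iris: go left to fig.
        fig is a leaf — visit fig.
      At iris: no right child.
      Visit iris.
    At kale: no right child.
    Visit kale.
  Visit rye.
At lime: go right to lily.
  At lily: go left to tulip.
    At tulip: go left to yew.
      yew is a leaf — visit yew.
    At tulip: no right child.
    Visit tulip.
  At lily: go right to aster.
    At aster: no left child.
    At aster: go right to elm.
      At elm: go left to moss.
        moss is a leaf — visit moss.
      At elm: go right to hop.
        hop is a leaf — visit hop.
      Visit elm.
    Visit aster.
  Visit lily.
Visit lime.
Full post-order sequence: fig, iris, kale, rye, yew, tulip, moss, hop, elm, aster, lily, lime.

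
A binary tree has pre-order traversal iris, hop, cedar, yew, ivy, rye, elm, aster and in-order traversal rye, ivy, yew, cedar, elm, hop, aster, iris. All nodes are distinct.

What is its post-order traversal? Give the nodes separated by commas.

The first element of pre-order is the root; it splits in-order into left and right subtrees.
Root iris: left subtree has 7 nodes {rye, ivy, yew, cedar, elm, hop, aster}, right has 0 { }.
  Root hop: left subtree has 5 nodes {rye, ivy, yew, cedar, elm}, right has 1 {aster}.
    Root cedar: left subtree has 3 nodes {rye, ivy, yew}, right has 1 {elm}.
      Root yew: left subtree has 2 nodes {rye, ivy}, right has 0 { }.
        Root ivy: left subtree has 1 node {rye}, right has 0 { }.

rye, ivy, yew, elm, cedar, aster, hop, iris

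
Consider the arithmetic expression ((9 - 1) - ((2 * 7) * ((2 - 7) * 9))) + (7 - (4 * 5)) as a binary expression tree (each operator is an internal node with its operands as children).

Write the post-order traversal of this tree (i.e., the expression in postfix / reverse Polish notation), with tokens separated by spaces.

9 1 - 2 7 * 2 7 - 9 * * - 7 4 5 * - +

Post-order on an expression tree gives postfix notation: for each operator, emit left operand, right operand, then the operator.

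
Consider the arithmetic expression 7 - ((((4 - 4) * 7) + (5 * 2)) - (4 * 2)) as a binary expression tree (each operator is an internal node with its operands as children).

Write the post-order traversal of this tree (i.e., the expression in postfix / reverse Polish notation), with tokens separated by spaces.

7 4 4 - 7 * 5 2 * + 4 2 * - -

Post-order on an expression tree gives postfix notation: for each operator, emit left operand, right operand, then the operator.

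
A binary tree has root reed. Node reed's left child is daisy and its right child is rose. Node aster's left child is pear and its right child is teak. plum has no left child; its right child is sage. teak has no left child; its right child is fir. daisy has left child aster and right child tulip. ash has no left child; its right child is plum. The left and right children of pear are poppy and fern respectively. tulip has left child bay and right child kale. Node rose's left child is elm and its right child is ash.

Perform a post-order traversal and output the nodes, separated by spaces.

Post-order visits the left subtree, then the right subtree, then the node.
At reed: go left to daisy.
  At daisy: go left to aster.
    At aster: go left to pear.
      At pear: go left to poppy.
        poppy is a leaf — visit poppy.
      At pear: go right to fern.
        fern is a leaf — visit fern.
      Visit pear.
    At aster: go right to teak.
      At teak: no left child.
      At teak: go right to fir.
        fir is a leaf — visit fir.
      Visit teak.
    Visit aster.
  At daisy: go right to tulip.
    At tulip: go left to bay.
      bay is a leaf — visit bay.
    At tulip: go right to kale.
      kale is a leaf — visit kale.
    Visit tulip.
  Visit daisy.
At reed: go right to rose.
  At rose: go left to elm.
    elm is a leaf — visit elm.
  At rose: go right to ash.
    At ash: no left child.
    At ash: go right to plum.
      At plum: no left child.
      At plum: go right to sage.
        sage is a leaf — visit sage.
      Visit plum.
    Visit ash.
  Visit rose.
Visit reed.

poppy fern pear fir teak aster bay kale tulip daisy elm sage plum ash rose reed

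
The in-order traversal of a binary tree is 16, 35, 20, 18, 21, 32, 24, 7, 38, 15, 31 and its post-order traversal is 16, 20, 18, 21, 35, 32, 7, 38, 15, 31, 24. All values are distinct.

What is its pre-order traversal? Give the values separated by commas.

The last element of post-order is the root; it splits in-order into left and right subtrees.
Root 24: left subtree has 6 nodes {16, 35, 20, 18, 21, 32}, right has 4 {7, 38, 15, 31}.
  Root 32: left subtree has 5 nodes {16, 35, 20, 18, 21}, right has 0 { }.
    Root 35: left subtree has 1 node {16}, right has 3 {20, 18, 21}.
      Root 21: left subtree has 2 nodes {20, 18}, right has 0 { }.
        Root 18: left subtree has 1 node {20}, right has 0 { }.
  Root 31: left subtree has 3 nodes {7, 38, 15}, right has 0 { }.
    Root 15: left subtree has 2 nodes {7, 38}, right has 0 { }.
      Root 38: left subtree has 1 node {7}, right has 0 { }.

24, 32, 35, 16, 21, 18, 20, 31, 15, 38, 7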